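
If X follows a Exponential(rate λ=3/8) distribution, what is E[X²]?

Using the identity E[X²] = Var(X) + (E[X])²:
E[X] = \frac{8}{3}
Var(X) = \frac{64}{9}
E[X²] = \frac{64}{9} + (\frac{8}{3})²
= \frac{128}{9}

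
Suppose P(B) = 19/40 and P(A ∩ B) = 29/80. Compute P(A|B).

P(A|B) = P(A ∩ B) / P(B)
= (29/80) / (19/40)
= 29/38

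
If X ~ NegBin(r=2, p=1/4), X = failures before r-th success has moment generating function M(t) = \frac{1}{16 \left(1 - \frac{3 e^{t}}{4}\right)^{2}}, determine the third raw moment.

To find E[X^3], compute M^(3)(0):
M^(1)(t) = \frac{3 e^{t}}{32 \left(1 - \frac{3 e^{t}}{4}\right)^{3}}
M^(2)(t) = \frac{3 e^{t}}{32 \left(1 - \frac{3 e^{t}}{4}\right)^{3}} + \frac{27 e^{2 t}}{128 \left(1 - \frac{3 e^{t}}{4}\right)^{4}}
M^(3)(t) = \frac{3 e^{t}}{32 \left(1 - \frac{3 e^{t}}{4}\right)^{3}} + \frac{81 e^{2 t}}{128 \left(1 - \frac{3 e^{t}}{4}\right)^{4}} + \frac{81 e^{3 t}}{128 \left(1 - \frac{3 e^{t}}{4}\right)^{5}}
M^(3)(0) = 816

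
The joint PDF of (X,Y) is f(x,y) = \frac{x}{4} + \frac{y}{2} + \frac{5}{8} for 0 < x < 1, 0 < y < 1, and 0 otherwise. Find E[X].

E[X] = ∫_0^1 ∫_0^1 x × f(x,y) dy dx
= ∫_0^1 ∫_0^1 x × (\frac{x}{4} + \frac{y}{2} + \frac{5}{8}) dy dx
= \frac{25}{48}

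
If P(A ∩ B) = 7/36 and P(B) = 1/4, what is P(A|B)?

P(A|B) = P(A ∩ B) / P(B)
= (7/36) / (1/4)
= 7/9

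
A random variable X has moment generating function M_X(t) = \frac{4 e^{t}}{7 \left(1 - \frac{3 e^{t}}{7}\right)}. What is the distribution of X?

The MGF M(t) = \frac{4 e^{t}}{7 \left(1 - \frac{3 e^{t}}{7}\right)} is the standard form for the Geometric distribution.
Comparing with the known MGF formula identifies: Geometric(p=4/7), X = trial number of first success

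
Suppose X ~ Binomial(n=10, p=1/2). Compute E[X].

For X ~ Binomial(n=10, p=1/2), the expected value is:
E[X] = 5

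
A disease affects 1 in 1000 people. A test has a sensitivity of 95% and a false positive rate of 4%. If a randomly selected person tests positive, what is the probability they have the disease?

Let D = the rare event, + = positive/flagged.
P(D) = 1/1000
P(+|D) = 95/100 = 19/20
P(+|D') = 4/100 = 1/25
P(+) = P(+|D)P(D) + P(+|D')P(D')
     = \frac{19}{20} × \frac{1}{1000} + \frac{1}{25} × \frac{999}{1000}
     = \frac{4091}{100000}
P(D|+) = P(+|D)P(D)/P(+) = \frac{95}{4091}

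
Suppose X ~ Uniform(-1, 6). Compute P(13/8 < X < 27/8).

P(13/8 < X < 27/8) = ∫_{13/8}^{27/8} f(x) dx
where f(x) = \frac{1}{7}
= \frac{1}{4}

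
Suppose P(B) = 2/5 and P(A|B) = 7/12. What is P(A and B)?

By definition, P(A|B) = P(A ∩ B) / P(B)
So P(A ∩ B) = P(A|B) × P(B)
= 7/12 × 2/5
= 7/30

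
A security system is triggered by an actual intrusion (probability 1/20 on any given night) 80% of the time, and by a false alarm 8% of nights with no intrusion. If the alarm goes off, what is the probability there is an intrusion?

Let D = the rare event, + = positive/flagged.
P(D) = 1/20
P(+|D) = 80/100 = 4/5
P(+|D') = 8/100 = 2/25
P(+) = P(+|D)P(D) + P(+|D')P(D')
     = \frac{4}{5} × \frac{1}{20} + \frac{2}{25} × \frac{19}{20}
     = \frac{29}{250}
P(D|+) = P(+|D)P(D)/P(+) = \frac{10}{29}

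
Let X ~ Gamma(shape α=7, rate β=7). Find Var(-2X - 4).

For X ~ Gamma(shape α=7, rate β=7):
Var(X) = \frac{1}{7}
Var(-2X - 4) = (-2)² × Var(X) = 4 × \frac{1}{7} = \frac{4}{7}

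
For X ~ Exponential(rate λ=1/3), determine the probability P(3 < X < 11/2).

P(3 < X < 11/2) = ∫_{3}^{11/2} f(x) dx
where f(x) = \frac{e^{- \frac{x}{3}}}{3}
= - \frac{1}{e^{\frac{11}{6}}} + e^{-1}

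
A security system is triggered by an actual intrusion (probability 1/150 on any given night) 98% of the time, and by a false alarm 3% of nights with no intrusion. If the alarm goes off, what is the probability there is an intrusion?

Let D = the rare event, + = positive/flagged.
P(D) = 1/150
P(+|D) = 98/100 = 49/50
P(+|D') = 3/100
P(+) = P(+|D)P(D) + P(+|D')P(D')
     = \frac{49}{50} × \frac{1}{150} + \frac{3}{100} × \frac{149}{150}
     = \frac{109}{3000}
P(D|+) = P(+|D)P(D)/P(+) = \frac{98}{545}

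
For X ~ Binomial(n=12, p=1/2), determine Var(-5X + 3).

For X ~ Binomial(n=12, p=1/2):
Var(X) = 3
Var(-5X + 3) = (-5)² × Var(X) = 25 × 3 = 75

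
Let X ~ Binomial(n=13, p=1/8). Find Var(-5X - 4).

For X ~ Binomial(n=13, p=1/8):
Var(X) = \frac{91}{64}
Var(-5X - 4) = (-5)² × Var(X) = 25 × \frac{91}{64} = \frac{2275}{64}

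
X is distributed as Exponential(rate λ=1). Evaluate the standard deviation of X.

For X ~ Exponential(rate λ=1):
Var(X) = 1
SD(X) = √(Var(X)) = √(1) = 1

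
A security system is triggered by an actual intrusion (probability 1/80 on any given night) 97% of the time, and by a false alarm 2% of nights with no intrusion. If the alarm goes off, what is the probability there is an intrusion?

Let D = the rare event, + = positive/flagged.
P(D) = 1/80
P(+|D) = 97/100
P(+|D') = 2/100 = 1/50
P(+) = P(+|D)P(D) + P(+|D')P(D')
     = \frac{97}{100} × \frac{1}{80} + \frac{1}{50} × \frac{79}{80}
     = \frac{51}{1600}
P(D|+) = P(+|D)P(D)/P(+) = \frac{97}{255}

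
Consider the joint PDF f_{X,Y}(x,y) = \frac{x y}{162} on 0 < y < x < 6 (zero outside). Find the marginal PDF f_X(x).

f_X(x) = ∫_0^x \frac{x y}{162} dy = \frac{x^{3}}{324}
for 0 < x < 6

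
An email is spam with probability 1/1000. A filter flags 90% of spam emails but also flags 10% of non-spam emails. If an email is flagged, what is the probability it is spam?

Let D = the rare event, + = positive/flagged.
P(D) = 1/1000
P(+|D) = 90/100 = 9/10
P(+|D') = 10/100 = 1/10
P(+) = P(+|D)P(D) + P(+|D')P(D')
     = \frac{9}{10} × \frac{1}{1000} + \frac{1}{10} × \frac{999}{1000}
     = \frac{63}{625}
P(D|+) = P(+|D)P(D)/P(+) = \frac{1}{112}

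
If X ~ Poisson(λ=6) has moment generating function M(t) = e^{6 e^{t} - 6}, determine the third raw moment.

To find E[X^3], compute M^(3)(0):
M^(1)(t) = 6 e^{t} e^{6 e^{t} - 6}
M^(2)(t) = 36 e^{2 t} e^{6 e^{t} - 6} + 6 e^{t} e^{6 e^{t} - 6}
M^(3)(t) = 216 e^{3 t} e^{6 e^{t} - 6} + 108 e^{2 t} e^{6 e^{t} - 6} + 6 e^{t} e^{6 e^{t} - 6}
M^(3)(0) = 330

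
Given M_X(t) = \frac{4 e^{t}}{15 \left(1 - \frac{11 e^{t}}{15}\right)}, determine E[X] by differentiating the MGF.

To find E[X], compute M^(1)(0):
M^(1)(t) = \frac{4 e^{t}}{15 \left(1 - \frac{11 e^{t}}{15}\right)} + \frac{44 e^{2 t}}{225 \left(1 - \frac{11 e^{t}}{15}\right)^{2}}
M^(1)(0) = \frac{15}{4}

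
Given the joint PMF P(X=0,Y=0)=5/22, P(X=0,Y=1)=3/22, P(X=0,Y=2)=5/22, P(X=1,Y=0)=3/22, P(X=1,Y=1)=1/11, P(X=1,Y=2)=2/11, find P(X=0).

P(X=0) = P(X=0,Y=0) + P(X=0,Y=1) + P(X=0,Y=2)
= 5/22 + 3/22 + 5/22
= 13/22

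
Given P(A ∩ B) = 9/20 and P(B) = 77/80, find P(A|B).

P(A|B) = P(A ∩ B) / P(B)
= (9/20) / (77/80)
= 36/77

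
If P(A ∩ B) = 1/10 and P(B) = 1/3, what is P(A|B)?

P(A|B) = P(A ∩ B) / P(B)
= (1/10) / (1/3)
= 3/10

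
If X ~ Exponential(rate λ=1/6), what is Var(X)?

For X ~ Exponential(rate λ=1/6):
Var(X) = 36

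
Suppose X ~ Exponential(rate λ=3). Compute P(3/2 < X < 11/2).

P(3/2 < X < 11/2) = ∫_{3/2}^{11/2} f(x) dx
where f(x) = 3 e^{- 3 x}
= - \frac{1 - e^{12}}{e^{\frac{33}{2}}}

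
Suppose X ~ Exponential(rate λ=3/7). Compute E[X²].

Using the identity E[X²] = Var(X) + (E[X])²:
E[X] = \frac{7}{3}
Var(X) = \frac{49}{9}
E[X²] = \frac{49}{9} + (\frac{7}{3})²
= \frac{98}{9}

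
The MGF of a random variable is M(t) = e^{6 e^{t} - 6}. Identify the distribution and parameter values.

The MGF M(t) = e^{6 e^{t} - 6} is the standard form for the Poisson distribution.
Comparing with the known MGF formula identifies: Poisson(λ=6)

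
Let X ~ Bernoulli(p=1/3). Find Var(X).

For X ~ Bernoulli(p=1/3):
Var(X) = \frac{2}{9}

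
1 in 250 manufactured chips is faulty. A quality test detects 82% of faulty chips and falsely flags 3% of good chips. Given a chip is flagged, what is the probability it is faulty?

Let D = the rare event, + = positive/flagged.
P(D) = 1/250
P(+|D) = 82/100 = 41/50
P(+|D') = 3/100
P(+) = P(+|D)P(D) + P(+|D')P(D')
     = \frac{41}{50} × \frac{1}{250} + \frac{3}{100} × \frac{249}{250}
     = \frac{829}{25000}
P(D|+) = P(+|D)P(D)/P(+) = \frac{82}{829}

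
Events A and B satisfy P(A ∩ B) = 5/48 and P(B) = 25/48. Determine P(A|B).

P(A|B) = P(A ∩ B) / P(B)
= (5/48) / (25/48)
= 1/5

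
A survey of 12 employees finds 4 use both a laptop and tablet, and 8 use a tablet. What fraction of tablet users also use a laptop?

P(A ∩ B) = 4/12 = 1/3
P(B) = 8/12 = 2/3
P(A|B) = P(A ∩ B) / P(B) = (1/3) / (2/3) = 1/2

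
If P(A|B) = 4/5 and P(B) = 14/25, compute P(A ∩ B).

By definition, P(A|B) = P(A ∩ B) / P(B)
So P(A ∩ B) = P(A|B) × P(B)
= 4/5 × 14/25
= 56/125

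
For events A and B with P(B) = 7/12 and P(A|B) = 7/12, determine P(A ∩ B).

By definition, P(A|B) = P(A ∩ B) / P(B)
So P(A ∩ B) = P(A|B) × P(B)
= 7/12 × 7/12
= 49/144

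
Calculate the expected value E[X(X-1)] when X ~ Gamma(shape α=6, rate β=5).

E[X(X-1)] = E[X² - X] = E[X²] - E[X]
E[X] = \frac{6}{5}
E[X²] = Var(X) + (E[X])² = \frac{6}{25} + (\frac{6}{5})² = \frac{42}{25}
E[X(X-1)] = \frac{42}{25} - \frac{6}{5} = \frac{12}{25}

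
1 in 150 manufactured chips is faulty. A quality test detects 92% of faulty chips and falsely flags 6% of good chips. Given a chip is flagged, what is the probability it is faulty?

Let D = the rare event, + = positive/flagged.
P(D) = 1/150
P(+|D) = 92/100 = 23/25
P(+|D') = 6/100 = 3/50
P(+) = P(+|D)P(D) + P(+|D')P(D')
     = \frac{23}{25} × \frac{1}{150} + \frac{3}{50} × \frac{149}{150}
     = \frac{493}{7500}
P(D|+) = P(+|D)P(D)/P(+) = \frac{46}{493}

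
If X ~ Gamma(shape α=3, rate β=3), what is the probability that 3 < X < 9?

P(3 < X < 9) = ∫_{3}^{9} f(x) dx
where f(x) = \frac{27 x^{2} e^{- 3 x}}{2}
= \frac{-785 + 101 e^{18}}{2 e^{27}}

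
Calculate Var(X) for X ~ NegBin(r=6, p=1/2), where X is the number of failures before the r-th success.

For X ~ NegBin(r=6, p=1/2), where X is the number of failures before the r-th success:
Var(X) = 12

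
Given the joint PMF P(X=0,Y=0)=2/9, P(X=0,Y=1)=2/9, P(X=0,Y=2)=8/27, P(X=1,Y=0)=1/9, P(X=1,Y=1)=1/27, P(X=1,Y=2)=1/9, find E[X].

First find marginal of X:
P(X=0) = 20/27
P(X=1) = 7/27
E[X] = 0 × 20/27 + 1 × 7/27 = 7/27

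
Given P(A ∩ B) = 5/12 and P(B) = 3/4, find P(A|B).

P(A|B) = P(A ∩ B) / P(B)
= (5/12) / (3/4)
= 5/9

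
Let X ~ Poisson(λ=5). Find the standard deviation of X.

For X ~ Poisson(λ=5):
Var(X) = 5
SD(X) = √(Var(X)) = √(5) = \sqrt{5}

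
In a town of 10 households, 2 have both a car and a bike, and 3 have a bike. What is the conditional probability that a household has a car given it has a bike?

P(A ∩ B) = 2/10 = 1/5
P(B) = 3/10
P(A|B) = P(A ∩ B) / P(B) = (1/5) / (3/10) = 2/3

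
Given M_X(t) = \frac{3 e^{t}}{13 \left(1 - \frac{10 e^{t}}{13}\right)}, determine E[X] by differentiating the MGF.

To find E[X], compute M^(1)(0):
M^(1)(t) = \frac{3 e^{t}}{13 \left(1 - \frac{10 e^{t}}{13}\right)} + \frac{30 e^{2 t}}{169 \left(1 - \frac{10 e^{t}}{13}\right)^{2}}
M^(1)(0) = \frac{13}{3}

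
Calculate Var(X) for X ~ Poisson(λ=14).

For X ~ Poisson(λ=14):
Var(X) = 14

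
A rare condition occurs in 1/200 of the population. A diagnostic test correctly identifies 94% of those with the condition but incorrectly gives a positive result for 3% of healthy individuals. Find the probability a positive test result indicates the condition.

Let D = the rare event, + = positive/flagged.
P(D) = 1/200
P(+|D) = 94/100 = 47/50
P(+|D') = 3/100
P(+) = P(+|D)P(D) + P(+|D')P(D')
     = \frac{47}{50} × \frac{1}{200} + \frac{3}{100} × \frac{199}{200}
     = \frac{691}{20000}
P(D|+) = P(+|D)P(D)/P(+) = \frac{94}{691}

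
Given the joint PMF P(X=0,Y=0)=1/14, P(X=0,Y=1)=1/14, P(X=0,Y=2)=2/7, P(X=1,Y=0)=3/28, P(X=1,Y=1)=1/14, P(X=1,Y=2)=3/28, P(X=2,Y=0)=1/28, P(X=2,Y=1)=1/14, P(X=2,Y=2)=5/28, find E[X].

First find marginal of X:
P(X=0) = 3/7
P(X=1) = 2/7
P(X=2) = 2/7
E[X] = 0 × 3/7 + 1 × 2/7 + 2 × 2/7 = 6/7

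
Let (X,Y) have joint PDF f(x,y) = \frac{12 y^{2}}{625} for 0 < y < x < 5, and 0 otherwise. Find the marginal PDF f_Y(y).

f_Y(y) = ∫_y^5 \frac{12 y^{2}}{625} dx = \frac{12 y^{2} \left(5 - y\right)}{625}
for 0 < y < 5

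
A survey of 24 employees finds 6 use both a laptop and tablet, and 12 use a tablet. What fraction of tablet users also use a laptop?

P(A ∩ B) = 6/24 = 1/4
P(B) = 12/24 = 1/2
P(A|B) = P(A ∩ B) / P(B) = (1/4) / (1/2) = 1/2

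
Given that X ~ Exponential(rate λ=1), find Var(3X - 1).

For X ~ Exponential(rate λ=1):
Var(X) = 1
Var(3X - 1) = (3)² × Var(X) = 9 × 1 = 9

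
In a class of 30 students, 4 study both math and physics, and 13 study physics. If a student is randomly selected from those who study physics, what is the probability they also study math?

P(A ∩ B) = 4/30 = 2/15
P(B) = 13/30
P(A|B) = P(A ∩ B) / P(B) = (2/15) / (13/30) = 4/13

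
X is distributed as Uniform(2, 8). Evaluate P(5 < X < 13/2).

P(5 < X < 13/2) = ∫_{5}^{13/2} f(x) dx
where f(x) = \frac{1}{6}
= \frac{1}{4}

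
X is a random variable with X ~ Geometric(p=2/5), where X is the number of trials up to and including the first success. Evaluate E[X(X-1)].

E[X(X-1)] = E[X² - X] = E[X²] - E[X]
E[X] = \frac{5}{2}
E[X²] = Var(X) + (E[X])² = \frac{15}{4} + (\frac{5}{2})² = 10
E[X(X-1)] = 10 - \frac{5}{2} = \frac{15}{2}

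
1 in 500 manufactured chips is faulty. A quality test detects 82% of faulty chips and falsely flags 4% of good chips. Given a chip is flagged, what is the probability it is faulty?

Let D = the rare event, + = positive/flagged.
P(D) = 1/500
P(+|D) = 82/100 = 41/50
P(+|D') = 4/100 = 1/25
P(+) = P(+|D)P(D) + P(+|D')P(D')
     = \frac{41}{50} × \frac{1}{500} + \frac{1}{25} × \frac{499}{500}
     = \frac{1039}{25000}
P(D|+) = P(+|D)P(D)/P(+) = \frac{41}{1039}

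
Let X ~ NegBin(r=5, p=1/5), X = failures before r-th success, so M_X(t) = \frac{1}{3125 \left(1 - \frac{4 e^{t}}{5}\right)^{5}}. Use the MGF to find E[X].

To find E[X], compute M^(1)(0):
M^(1)(t) = \frac{4 e^{t}}{3125 \left(1 - \frac{4 e^{t}}{5}\right)^{6}}
M^(1)(0) = 20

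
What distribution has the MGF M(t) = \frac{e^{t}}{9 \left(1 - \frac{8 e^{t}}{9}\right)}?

The MGF M(t) = \frac{e^{t}}{9 \left(1 - \frac{8 e^{t}}{9}\right)} is the standard form for the Geometric distribution.
Comparing with the known MGF formula identifies: Geometric(p=1/9), X = trial number of first success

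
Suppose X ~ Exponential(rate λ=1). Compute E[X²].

Using the identity E[X²] = Var(X) + (E[X])²:
E[X] = 1
Var(X) = 1
E[X²] = 1 + (1)²
= 2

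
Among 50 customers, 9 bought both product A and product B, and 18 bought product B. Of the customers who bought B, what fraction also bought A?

P(A ∩ B) = 9/50
P(B) = 18/50 = 9/25
P(A|B) = P(A ∩ B) / P(B) = (9/50) / (9/25) = 1/2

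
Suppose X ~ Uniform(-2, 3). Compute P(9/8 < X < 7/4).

P(9/8 < X < 7/4) = ∫_{9/8}^{7/4} f(x) dx
where f(x) = \frac{1}{5}
= \frac{1}{8}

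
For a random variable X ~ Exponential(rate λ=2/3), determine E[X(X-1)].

E[X(X-1)] = E[X² - X] = E[X²] - E[X]
E[X] = \frac{3}{2}
E[X²] = Var(X) + (E[X])² = \frac{9}{4} + (\frac{3}{2})² = \frac{9}{2}
E[X(X-1)] = \frac{9}{2} - \frac{3}{2} = 3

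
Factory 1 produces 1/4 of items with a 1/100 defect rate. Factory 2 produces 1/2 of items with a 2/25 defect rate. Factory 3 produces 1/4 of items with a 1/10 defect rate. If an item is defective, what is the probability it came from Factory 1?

Using Bayes' theorem:
P(F1) = 1/4, P(D|F1) = 1/100
P(F2) = 1/2, P(D|F2) = 2/25
P(F3) = 1/4, P(D|F3) = 1/10
P(D) = P(D|F1)P(F1) + P(D|F2)P(F2) + P(D|F3)P(F3)
     = \frac{27}{400}
P(F1|D) = P(D|F1)P(F1) / P(D)
= \frac{1}{27}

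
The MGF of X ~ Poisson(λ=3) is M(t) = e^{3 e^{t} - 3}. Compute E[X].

To find E[X], compute M^(1)(0):
M^(1)(t) = 3 e^{t} e^{3 e^{t} - 3}
M^(1)(0) = 3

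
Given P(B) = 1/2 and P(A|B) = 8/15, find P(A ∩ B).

By definition, P(A|B) = P(A ∩ B) / P(B)
So P(A ∩ B) = P(A|B) × P(B)
= 8/15 × 1/2
= 4/15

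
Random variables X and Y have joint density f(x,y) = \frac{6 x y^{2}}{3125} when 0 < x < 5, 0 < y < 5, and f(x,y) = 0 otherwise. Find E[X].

f_X(x) = ∫_0^5 \frac{6 x y^{2}}{3125} dy = \frac{2 x}{25}
E[X] = ∫_0^5 x × (\frac{2 x}{25}) dx = \frac{10}{3}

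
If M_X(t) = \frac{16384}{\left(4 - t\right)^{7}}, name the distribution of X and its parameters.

The MGF M(t) = \frac{16384}{\left(4 - t\right)^{7}} is the standard form for the Gamma distribution.
Comparing with the known MGF formula identifies: Gamma(shape α=7, rate β=4)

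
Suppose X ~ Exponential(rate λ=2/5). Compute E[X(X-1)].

E[X(X-1)] = E[X² - X] = E[X²] - E[X]
E[X] = \frac{5}{2}
E[X²] = Var(X) + (E[X])² = \frac{25}{4} + (\frac{5}{2})² = \frac{25}{2}
E[X(X-1)] = \frac{25}{2} - \frac{5}{2} = 10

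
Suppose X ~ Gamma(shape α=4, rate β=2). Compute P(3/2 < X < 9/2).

P(3/2 < X < 9/2) = ∫_{3/2}^{9/2} f(x) dx
where f(x) = \frac{8 x^{3} e^{- 2 x}}{3}
= \frac{-172 + 13 e^{6}}{e^{9}}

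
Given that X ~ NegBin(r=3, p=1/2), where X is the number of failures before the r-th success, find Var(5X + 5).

For X ~ NegBin(r=3, p=1/2), where X is the number of failures before the r-th success:
Var(X) = 6
Var(5X + 5) = (5)² × Var(X) = 25 × 6 = 150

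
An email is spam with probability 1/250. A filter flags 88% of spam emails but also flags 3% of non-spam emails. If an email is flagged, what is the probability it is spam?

Let D = the rare event, + = positive/flagged.
P(D) = 1/250
P(+|D) = 88/100 = 22/25
P(+|D') = 3/100
P(+) = P(+|D)P(D) + P(+|D')P(D')
     = \frac{22}{25} × \frac{1}{250} + \frac{3}{100} × \frac{249}{250}
     = \frac{167}{5000}
P(D|+) = P(+|D)P(D)/P(+) = \frac{88}{835}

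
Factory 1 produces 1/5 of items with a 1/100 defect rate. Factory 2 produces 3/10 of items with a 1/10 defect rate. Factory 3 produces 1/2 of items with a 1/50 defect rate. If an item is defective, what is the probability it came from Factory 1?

Using Bayes' theorem:
P(F1) = 1/5, P(D|F1) = 1/100
P(F2) = 3/10, P(D|F2) = 1/10
P(F3) = 1/2, P(D|F3) = 1/50
P(D) = P(D|F1)P(F1) + P(D|F2)P(F2) + P(D|F3)P(F3)
     = \frac{21}{500}
P(F1|D) = P(D|F1)P(F1) / P(D)
= \frac{1}{21}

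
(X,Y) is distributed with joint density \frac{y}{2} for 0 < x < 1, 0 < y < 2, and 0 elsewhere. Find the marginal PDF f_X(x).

f_X(x) = ∫_0^2 f(x,y) dy
= ∫_0^2 \frac{y}{2} dy
= 1 for 0 < x < 1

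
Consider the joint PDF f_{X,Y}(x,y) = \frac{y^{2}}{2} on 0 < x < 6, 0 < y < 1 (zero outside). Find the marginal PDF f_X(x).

f_X(x) = ∫_0^1 f(x,y) dy
= ∫_0^1 \frac{y^{2}}{2} dy
= \frac{1}{6} for 0 < x < 6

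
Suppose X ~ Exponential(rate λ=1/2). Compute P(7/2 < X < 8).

P(7/2 < X < 8) = ∫_{7/2}^{8} f(x) dx
where f(x) = \frac{e^{- \frac{x}{2}}}{2}
= - \frac{1}{e^{4}} + e^{- \frac{7}{4}}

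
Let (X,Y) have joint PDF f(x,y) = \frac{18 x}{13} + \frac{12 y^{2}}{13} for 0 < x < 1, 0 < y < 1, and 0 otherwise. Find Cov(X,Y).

E[XY] = ∫∫ xy × f(x,y) dx dy = \frac{9}{26}
E[X] = \frac{8}{13}
E[Y] = \frac{15}{26}
Cov(X,Y) = E[XY] - E[X]E[Y] = - \frac{3}{338}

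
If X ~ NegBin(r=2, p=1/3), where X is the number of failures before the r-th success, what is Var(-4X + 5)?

For X ~ NegBin(r=2, p=1/3), where X is the number of failures before the r-th success:
Var(X) = 12
Var(-4X + 5) = (-4)² × Var(X) = 16 × 12 = 192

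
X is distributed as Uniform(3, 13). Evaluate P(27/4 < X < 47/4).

P(27/4 < X < 47/4) = ∫_{27/4}^{47/4} f(x) dx
where f(x) = \frac{1}{10}
= \frac{1}{2}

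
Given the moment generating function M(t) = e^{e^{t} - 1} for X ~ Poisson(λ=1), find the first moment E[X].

To find E[X], compute M^(1)(0):
M^(1)(t) = e^{t} e^{e^{t} - 1}
M^(1)(0) = 1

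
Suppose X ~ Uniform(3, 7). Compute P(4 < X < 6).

P(4 < X < 6) = ∫_{4}^{6} f(x) dx
where f(x) = \frac{1}{4}
= \frac{1}{2}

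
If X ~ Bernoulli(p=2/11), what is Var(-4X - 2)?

For X ~ Bernoulli(p=2/11):
Var(X) = \frac{18}{121}
Var(-4X - 2) = (-4)² × Var(X) = 16 × \frac{18}{121} = \frac{288}{121}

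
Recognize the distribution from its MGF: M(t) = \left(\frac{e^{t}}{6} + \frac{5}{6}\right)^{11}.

The MGF M(t) = \left(\frac{e^{t}}{6} + \frac{5}{6}\right)^{11} is the standard form for the Binomial distribution.
Comparing with the known MGF formula identifies: Binomial(n=11, p=1/6)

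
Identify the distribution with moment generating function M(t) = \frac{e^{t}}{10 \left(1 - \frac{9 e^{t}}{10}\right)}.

The MGF M(t) = \frac{e^{t}}{10 \left(1 - \frac{9 e^{t}}{10}\right)} is the standard form for the Geometric distribution.
Comparing with the known MGF formula identifies: Geometric(p=1/10), X = trial number of first success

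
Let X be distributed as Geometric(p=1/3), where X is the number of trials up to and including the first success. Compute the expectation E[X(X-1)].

E[X(X-1)] = E[X² - X] = E[X²] - E[X]
E[X] = 3
E[X²] = Var(X) + (E[X])² = 6 + (3)² = 15
E[X(X-1)] = 15 - 3 = 12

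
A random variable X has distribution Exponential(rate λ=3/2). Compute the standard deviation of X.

For X ~ Exponential(rate λ=3/2):
Var(X) = \frac{4}{9}
SD(X) = √(Var(X)) = √(\frac{4}{9}) = \frac{2}{3}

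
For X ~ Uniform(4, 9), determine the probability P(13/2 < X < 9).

P(13/2 < X < 9) = ∫_{13/2}^{9} f(x) dx
where f(x) = \frac{1}{5}
= \frac{1}{2}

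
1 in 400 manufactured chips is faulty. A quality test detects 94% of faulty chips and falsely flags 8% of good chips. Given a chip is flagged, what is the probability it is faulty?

Let D = the rare event, + = positive/flagged.
P(D) = 1/400
P(+|D) = 94/100 = 47/50
P(+|D') = 8/100 = 2/25
P(+) = P(+|D)P(D) + P(+|D')P(D')
     = \frac{47}{50} × \frac{1}{400} + \frac{2}{25} × \frac{399}{400}
     = \frac{1643}{20000}
P(D|+) = P(+|D)P(D)/P(+) = \frac{47}{1643}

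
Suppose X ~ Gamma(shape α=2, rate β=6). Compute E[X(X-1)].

E[X(X-1)] = E[X² - X] = E[X²] - E[X]
E[X] = \frac{1}{3}
E[X²] = Var(X) + (E[X])² = \frac{1}{18} + (\frac{1}{3})² = \frac{1}{6}
E[X(X-1)] = \frac{1}{6} - \frac{1}{3} = - \frac{1}{6}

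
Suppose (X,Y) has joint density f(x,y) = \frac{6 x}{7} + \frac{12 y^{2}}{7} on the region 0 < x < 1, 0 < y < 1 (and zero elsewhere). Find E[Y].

E[Y] = ∫_0^1 ∫_0^1 y × f(x,y) dx dy
= \frac{9}{14}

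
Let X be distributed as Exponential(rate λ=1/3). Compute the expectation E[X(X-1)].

E[X(X-1)] = E[X² - X] = E[X²] - E[X]
E[X] = 3
E[X²] = Var(X) + (E[X])² = 9 + (3)² = 18
E[X(X-1)] = 18 - 3 = 15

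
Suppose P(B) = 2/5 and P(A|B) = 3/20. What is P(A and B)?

By definition, P(A|B) = P(A ∩ B) / P(B)
So P(A ∩ B) = P(A|B) × P(B)
= 3/20 × 2/5
= 3/50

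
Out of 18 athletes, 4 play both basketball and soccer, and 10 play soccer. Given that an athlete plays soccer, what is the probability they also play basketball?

P(A ∩ B) = 4/18 = 2/9
P(B) = 10/18 = 5/9
P(A|B) = P(A ∩ B) / P(B) = (2/9) / (5/9) = 2/5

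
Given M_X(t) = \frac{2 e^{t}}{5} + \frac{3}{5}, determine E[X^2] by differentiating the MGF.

To find E[X^2], compute M^(2)(0):
M^(1)(t) = \frac{2 e^{t}}{5}
M^(2)(t) = \frac{2 e^{t}}{5}
M^(2)(0) = \frac{2}{5}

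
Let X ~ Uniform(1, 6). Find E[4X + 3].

For X ~ Uniform(1, 6):
E[X] = \frac{7}{2}
E[4X + 3] = 4 × E[X] + 3 = 17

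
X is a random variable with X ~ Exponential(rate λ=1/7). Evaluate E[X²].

Using the identity E[X²] = Var(X) + (E[X])²:
E[X] = 7
Var(X) = 49
E[X²] = 49 + (7)²
= 98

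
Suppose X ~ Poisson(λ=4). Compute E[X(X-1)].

E[X(X-1)] = E[X² - X] = E[X²] - E[X]
E[X] = 4
E[X²] = Var(X) + (E[X])² = 4 + (4)² = 20
E[X(X-1)] = 20 - 4 = 16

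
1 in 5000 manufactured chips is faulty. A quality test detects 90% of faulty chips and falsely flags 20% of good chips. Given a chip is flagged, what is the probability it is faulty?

Let D = the rare event, + = positive/flagged.
P(D) = 1/5000
P(+|D) = 90/100 = 9/10
P(+|D') = 20/100 = 1/5
P(+) = P(+|D)P(D) + P(+|D')P(D')
     = \frac{9}{10} × \frac{1}{5000} + \frac{1}{5} × \frac{4999}{5000}
     = \frac{10007}{50000}
P(D|+) = P(+|D)P(D)/P(+) = \frac{9}{10007}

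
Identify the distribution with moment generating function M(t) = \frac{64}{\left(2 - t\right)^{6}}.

The MGF M(t) = \frac{64}{\left(2 - t\right)^{6}} is the standard form for the Gamma distribution.
Comparing with the known MGF formula identifies: Gamma(shape α=6, rate β=2)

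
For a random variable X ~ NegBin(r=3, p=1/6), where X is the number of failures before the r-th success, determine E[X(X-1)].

E[X(X-1)] = E[X² - X] = E[X²] - E[X]
E[X] = 15
E[X²] = Var(X) + (E[X])² = 90 + (15)² = 315
E[X(X-1)] = 315 - 15 = 300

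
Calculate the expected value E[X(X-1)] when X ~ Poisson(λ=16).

E[X(X-1)] = E[X² - X] = E[X²] - E[X]
E[X] = 16
E[X²] = Var(X) + (E[X])² = 16 + (16)² = 272
E[X(X-1)] = 272 - 16 = 256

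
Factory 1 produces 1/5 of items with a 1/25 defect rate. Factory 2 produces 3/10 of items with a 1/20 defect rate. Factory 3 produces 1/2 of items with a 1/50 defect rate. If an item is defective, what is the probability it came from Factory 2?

Using Bayes' theorem:
P(F1) = 1/5, P(D|F1) = 1/25
P(F2) = 3/10, P(D|F2) = 1/20
P(F3) = 1/2, P(D|F3) = 1/50
P(D) = P(D|F1)P(F1) + P(D|F2)P(F2) + P(D|F3)P(F3)
     = \frac{33}{1000}
P(F2|D) = P(D|F2)P(F2) / P(D)
= \frac{5}{11}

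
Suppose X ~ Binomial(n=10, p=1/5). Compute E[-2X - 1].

For X ~ Binomial(n=10, p=1/5):
E[X] = 2
E[-2X - 1] = -2 × E[X] - 1 = -5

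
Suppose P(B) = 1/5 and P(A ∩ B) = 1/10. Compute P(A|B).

P(A|B) = P(A ∩ B) / P(B)
= (1/10) / (1/5)
= 1/2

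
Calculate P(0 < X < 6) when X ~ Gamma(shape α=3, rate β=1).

P(0 < X < 6) = ∫_{0}^{6} f(x) dx
where f(x) = \frac{x^{2} e^{- x}}{2}
= 1 - \frac{25}{e^{6}}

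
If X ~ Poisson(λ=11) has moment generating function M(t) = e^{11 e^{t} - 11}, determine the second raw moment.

To find E[X^2], compute M^(2)(0):
M^(1)(t) = 11 e^{t} e^{11 e^{t} - 11}
M^(2)(t) = 121 e^{2 t} e^{11 e^{t} - 11} + 11 e^{t} e^{11 e^{t} - 11}
M^(2)(0) = 132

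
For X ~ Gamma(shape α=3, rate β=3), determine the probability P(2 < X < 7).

P(2 < X < 7) = ∫_{2}^{7} f(x) dx
where f(x) = \frac{27 x^{2} e^{- 3 x}}{2}
= \frac{5 \left(-97 + 10 e^{15}\right)}{2 e^{21}}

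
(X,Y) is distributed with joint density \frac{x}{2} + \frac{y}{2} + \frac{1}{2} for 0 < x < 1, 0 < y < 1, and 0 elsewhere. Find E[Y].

E[Y] = ∫_0^1 ∫_0^1 y × f(x,y) dx dy
= \frac{13}{24}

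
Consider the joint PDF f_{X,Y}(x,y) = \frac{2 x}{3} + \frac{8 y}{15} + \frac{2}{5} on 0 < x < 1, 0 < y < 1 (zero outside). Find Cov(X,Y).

E[XY] = ∫∫ xy × f(x,y) dx dy = \frac{3}{10}
E[X] = \frac{5}{9}
E[Y] = \frac{49}{90}
Cov(X,Y) = E[XY] - E[X]E[Y] = - \frac{1}{405}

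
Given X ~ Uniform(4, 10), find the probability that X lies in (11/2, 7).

P(11/2 < X < 7) = ∫_{11/2}^{7} f(x) dx
where f(x) = \frac{1}{6}
= \frac{1}{4}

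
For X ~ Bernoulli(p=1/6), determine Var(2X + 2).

For X ~ Bernoulli(p=1/6):
Var(X) = \frac{5}{36}
Var(2X + 2) = (2)² × Var(X) = 4 × \frac{5}{36} = \frac{5}{9}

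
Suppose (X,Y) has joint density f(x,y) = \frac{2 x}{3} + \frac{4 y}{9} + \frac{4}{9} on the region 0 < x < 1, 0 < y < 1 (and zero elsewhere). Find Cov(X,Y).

E[XY] = ∫∫ xy × f(x,y) dx dy = \frac{8}{27}
E[X] = \frac{5}{9}
E[Y] = \frac{29}{54}
Cov(X,Y) = E[XY] - E[X]E[Y] = - \frac{1}{486}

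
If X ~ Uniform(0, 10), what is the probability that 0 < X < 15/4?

P(0 < X < 15/4) = ∫_{0}^{15/4} f(x) dx
where f(x) = \frac{1}{10}
= \frac{3}{8}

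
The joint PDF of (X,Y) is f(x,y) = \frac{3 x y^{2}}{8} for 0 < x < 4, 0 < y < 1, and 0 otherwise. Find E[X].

f_X(x) = ∫_0^1 \frac{3 x y^{2}}{8} dy = \frac{x}{8}
E[X] = ∫_0^4 x × (\frac{x}{8}) dx = \frac{8}{3}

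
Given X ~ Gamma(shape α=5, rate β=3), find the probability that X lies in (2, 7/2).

P(2 < X < 7/2) = ∫_{2}^{7/2} f(x) dx
where f(x) = \frac{81 x^{4} e^{- 3 x}}{8}
= - \frac{98051}{128 e^{\frac{21}{2}}} + \frac{115}{e^{6}}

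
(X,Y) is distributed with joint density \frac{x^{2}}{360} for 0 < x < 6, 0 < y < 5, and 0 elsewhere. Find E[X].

f_X(x) = ∫_0^5 \frac{x^{2}}{360} dy = \frac{x^{2}}{72}
E[X] = ∫_0^6 x × (\frac{x^{2}}{72}) dx = \frac{9}{2}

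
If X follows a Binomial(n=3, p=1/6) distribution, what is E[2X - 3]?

For X ~ Binomial(n=3, p=1/6):
E[X] = \frac{1}{2}
E[2X - 3] = 2 × E[X] - 3 = -2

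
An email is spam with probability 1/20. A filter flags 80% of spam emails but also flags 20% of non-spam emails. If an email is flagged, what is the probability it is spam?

Let D = the rare event, + = positive/flagged.
P(D) = 1/20
P(+|D) = 80/100 = 4/5
P(+|D') = 20/100 = 1/5
P(+) = P(+|D)P(D) + P(+|D')P(D')
     = \frac{4}{5} × \frac{1}{20} + \frac{1}{5} × \frac{19}{20}
     = \frac{23}{100}
P(D|+) = P(+|D)P(D)/P(+) = \frac{4}{23}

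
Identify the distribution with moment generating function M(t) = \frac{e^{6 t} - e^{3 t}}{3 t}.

The MGF M(t) = \frac{e^{6 t} - e^{3 t}}{3 t} is the standard form for the Uniform distribution.
Comparing with the known MGF formula identifies: Uniform(3, 6)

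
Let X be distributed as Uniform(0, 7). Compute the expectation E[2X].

For X ~ Uniform(0, 7):
E[X] = \frac{7}{2}
E[2X] = 2 × E[X] + 0 = 7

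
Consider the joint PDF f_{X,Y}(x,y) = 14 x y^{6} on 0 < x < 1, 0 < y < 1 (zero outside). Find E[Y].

E[Y] = ∫_0^1 ∫_0^1 y × f(x,y) dx dy
= \frac{7}{8}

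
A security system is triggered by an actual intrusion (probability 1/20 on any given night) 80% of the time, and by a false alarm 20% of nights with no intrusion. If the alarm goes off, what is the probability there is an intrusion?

Let D = the rare event, + = positive/flagged.
P(D) = 1/20
P(+|D) = 80/100 = 4/5
P(+|D') = 20/100 = 1/5
P(+) = P(+|D)P(D) + P(+|D')P(D')
     = \frac{4}{5} × \frac{1}{20} + \frac{1}{5} × \frac{19}{20}
     = \frac{23}{100}
P(D|+) = P(+|D)P(D)/P(+) = \frac{4}{23}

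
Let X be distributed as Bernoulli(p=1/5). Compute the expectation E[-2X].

For X ~ Bernoulli(p=1/5):
E[X] = \frac{1}{5}
E[-2X] = -2 × E[X] + 0 = - \frac{2}{5}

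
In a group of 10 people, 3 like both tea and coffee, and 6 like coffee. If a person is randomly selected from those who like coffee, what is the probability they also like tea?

P(A ∩ B) = 3/10
P(B) = 6/10 = 3/5
P(A|B) = P(A ∩ B) / P(B) = (3/10) / (3/5) = 1/2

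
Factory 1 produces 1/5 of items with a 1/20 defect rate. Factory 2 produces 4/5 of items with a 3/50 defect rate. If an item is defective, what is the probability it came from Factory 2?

Using Bayes' theorem:
P(F1) = 1/5, P(D|F1) = 1/20
P(F2) = 4/5, P(D|F2) = 3/50
P(D) = P(D|F1)P(F1) + P(D|F2)P(F2)
     = \frac{29}{500}
P(F2|D) = P(D|F2)P(F2) / P(D)
= \frac{24}{29}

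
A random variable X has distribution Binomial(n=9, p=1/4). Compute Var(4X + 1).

For X ~ Binomial(n=9, p=1/4):
Var(X) = \frac{27}{16}
Var(4X + 1) = (4)² × Var(X) = 16 × \frac{27}{16} = 27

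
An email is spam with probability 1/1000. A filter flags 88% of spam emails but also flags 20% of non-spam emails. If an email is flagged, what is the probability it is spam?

Let D = the rare event, + = positive/flagged.
P(D) = 1/1000
P(+|D) = 88/100 = 22/25
P(+|D') = 20/100 = 1/5
P(+) = P(+|D)P(D) + P(+|D')P(D')
     = \frac{22}{25} × \frac{1}{1000} + \frac{1}{5} × \frac{999}{1000}
     = \frac{5017}{25000}
P(D|+) = P(+|D)P(D)/P(+) = \frac{22}{5017}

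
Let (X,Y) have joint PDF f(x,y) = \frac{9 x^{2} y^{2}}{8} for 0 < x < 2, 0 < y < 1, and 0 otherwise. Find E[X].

f_X(x) = ∫_0^1 \frac{9 x^{2} y^{2}}{8} dy = \frac{3 x^{2}}{8}
E[X] = ∫_0^2 x × (\frac{3 x^{2}}{8}) dx = \frac{3}{2}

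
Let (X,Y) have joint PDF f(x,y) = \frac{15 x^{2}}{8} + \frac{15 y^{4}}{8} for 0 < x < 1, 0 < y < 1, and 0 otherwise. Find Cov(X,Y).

E[XY] = ∫∫ xy × f(x,y) dx dy = \frac{25}{64}
E[X] = \frac{21}{32}
E[Y] = \frac{5}{8}
Cov(X,Y) = E[XY] - E[X]E[Y] = - \frac{5}{256}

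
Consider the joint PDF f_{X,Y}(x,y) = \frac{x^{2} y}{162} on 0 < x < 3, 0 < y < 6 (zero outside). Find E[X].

f_X(x) = ∫_0^6 \frac{x^{2} y}{162} dy = \frac{x^{2}}{9}
E[X] = ∫_0^3 x × (\frac{x^{2}}{9}) dx = \frac{9}{4}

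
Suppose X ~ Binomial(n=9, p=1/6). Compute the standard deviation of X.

For X ~ Binomial(n=9, p=1/6):
Var(X) = \frac{5}{4}
SD(X) = √(Var(X)) = √(\frac{5}{4}) = \frac{\sqrt{5}}{2}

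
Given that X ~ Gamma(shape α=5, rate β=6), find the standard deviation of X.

For X ~ Gamma(shape α=5, rate β=6):
Var(X) = \frac{5}{36}
SD(X) = √(Var(X)) = √(\frac{5}{36}) = \frac{\sqrt{5}}{6}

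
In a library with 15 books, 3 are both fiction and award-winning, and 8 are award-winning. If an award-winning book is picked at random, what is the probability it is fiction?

P(A ∩ B) = 3/15 = 1/5
P(B) = 8/15
P(A|B) = P(A ∩ B) / P(B) = (1/5) / (8/15) = 3/8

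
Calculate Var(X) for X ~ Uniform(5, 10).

For X ~ Uniform(5, 10):
Var(X) = \frac{25}{12}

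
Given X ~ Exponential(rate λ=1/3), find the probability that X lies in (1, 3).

P(1 < X < 3) = ∫_{1}^{3} f(x) dx
where f(x) = \frac{e^{- \frac{x}{3}}}{3}
= - \frac{1}{e} + e^{- \frac{1}{3}}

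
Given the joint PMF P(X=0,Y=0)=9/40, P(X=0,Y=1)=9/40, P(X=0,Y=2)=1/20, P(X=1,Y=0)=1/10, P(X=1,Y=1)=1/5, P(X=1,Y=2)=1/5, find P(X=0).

P(X=0) = P(X=0,Y=0) + P(X=0,Y=1) + P(X=0,Y=2)
= 9/40 + 9/40 + 1/20
= 1/2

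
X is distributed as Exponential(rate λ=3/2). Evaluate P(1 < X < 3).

P(1 < X < 3) = ∫_{1}^{3} f(x) dx
where f(x) = \frac{3 e^{- \frac{3 x}{2}}}{2}
= - \frac{1 - e^{3}}{e^{\frac{9}{2}}}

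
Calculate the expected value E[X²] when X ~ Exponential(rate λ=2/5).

Using the identity E[X²] = Var(X) + (E[X])²:
E[X] = \frac{5}{2}
Var(X) = \frac{25}{4}
E[X²] = \frac{25}{4} + (\frac{5}{2})²
= \frac{25}{2}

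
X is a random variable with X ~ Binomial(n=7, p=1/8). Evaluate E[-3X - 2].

For X ~ Binomial(n=7, p=1/8):
E[X] = \frac{7}{8}
E[-3X - 2] = -3 × E[X] - 2 = - \frac{37}{8}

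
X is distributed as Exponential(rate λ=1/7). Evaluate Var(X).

For X ~ Exponential(rate λ=1/7):
Var(X) = 49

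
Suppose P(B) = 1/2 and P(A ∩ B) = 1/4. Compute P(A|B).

P(A|B) = P(A ∩ B) / P(B)
= (1/4) / (1/2)
= 1/2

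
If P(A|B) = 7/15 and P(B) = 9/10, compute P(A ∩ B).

By definition, P(A|B) = P(A ∩ B) / P(B)
So P(A ∩ B) = P(A|B) × P(B)
= 7/15 × 9/10
= 21/50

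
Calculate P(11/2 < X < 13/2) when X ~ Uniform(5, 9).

P(11/2 < X < 13/2) = ∫_{11/2}^{13/2} f(x) dx
where f(x) = \frac{1}{4}
= \frac{1}{4}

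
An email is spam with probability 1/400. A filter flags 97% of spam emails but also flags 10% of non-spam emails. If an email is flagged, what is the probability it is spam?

Let D = the rare event, + = positive/flagged.
P(D) = 1/400
P(+|D) = 97/100
P(+|D') = 10/100 = 1/10
P(+) = P(+|D)P(D) + P(+|D')P(D')
     = \frac{97}{100} × \frac{1}{400} + \frac{1}{10} × \frac{399}{400}
     = \frac{4087}{40000}
P(D|+) = P(+|D)P(D)/P(+) = \frac{97}{4087}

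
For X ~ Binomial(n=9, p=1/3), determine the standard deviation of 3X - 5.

For X ~ Binomial(n=9, p=1/3):
Var(X) = 2
SD(X) = √(Var(X)) = √(2) = \sqrt{2}
SD(3X - 5) = |3| × SD(X) = 3 × \sqrt{2} = 3 \sqrt{2}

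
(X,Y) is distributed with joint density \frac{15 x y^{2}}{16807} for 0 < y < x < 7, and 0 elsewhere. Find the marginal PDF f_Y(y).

f_Y(y) = ∫_y^7 \frac{15 x y^{2}}{16807} dx = \frac{15 y^{2} \left(49 - y^{2}\right)}{33614}
for 0 < y < 7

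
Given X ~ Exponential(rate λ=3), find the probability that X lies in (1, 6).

P(1 < X < 6) = ∫_{1}^{6} f(x) dx
where f(x) = 3 e^{- 3 x}
= - \frac{1 - e^{15}}{e^{18}}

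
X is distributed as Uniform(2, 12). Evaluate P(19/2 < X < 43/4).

P(19/2 < X < 43/4) = ∫_{19/2}^{43/4} f(x) dx
where f(x) = \frac{1}{10}
= \frac{1}{8}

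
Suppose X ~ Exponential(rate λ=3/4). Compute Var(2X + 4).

For X ~ Exponential(rate λ=3/4):
Var(X) = \frac{16}{9}
Var(2X + 4) = (2)² × Var(X) = 4 × \frac{16}{9} = \frac{64}{9}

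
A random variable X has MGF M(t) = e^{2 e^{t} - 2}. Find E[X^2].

To find E[X^2], compute M^(2)(0):
M^(1)(t) = 2 e^{t} e^{2 e^{t} - 2}
M^(2)(t) = 4 e^{2 t} e^{2 e^{t} - 2} + 2 e^{t} e^{2 e^{t} - 2}
M^(2)(0) = 6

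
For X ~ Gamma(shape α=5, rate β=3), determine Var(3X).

For X ~ Gamma(shape α=5, rate β=3):
Var(X) = \frac{5}{9}
Var(3X) = (3)² × Var(X) = 9 × \frac{5}{9} = 5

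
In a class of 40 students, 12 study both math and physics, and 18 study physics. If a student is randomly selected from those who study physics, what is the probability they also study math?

P(A ∩ B) = 12/40 = 3/10
P(B) = 18/40 = 9/20
P(A|B) = P(A ∩ B) / P(B) = (3/10) / (9/20) = 2/3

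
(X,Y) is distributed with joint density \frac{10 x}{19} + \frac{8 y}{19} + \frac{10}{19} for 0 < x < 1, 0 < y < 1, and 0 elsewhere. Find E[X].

E[X] = ∫_0^1 ∫_0^1 x × f(x,y) dy dx
= ∫_0^1 ∫_0^1 x × (\frac{10 x}{19} + \frac{8 y}{19} + \frac{10}{19}) dy dx
= \frac{31}{57}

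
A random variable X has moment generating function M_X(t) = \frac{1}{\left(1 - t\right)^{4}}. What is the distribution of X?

The MGF M(t) = \frac{1}{\left(1 - t\right)^{4}} is the standard form for the Gamma distribution.
Comparing with the known MGF formula identifies: Gamma(shape α=4, rate β=1)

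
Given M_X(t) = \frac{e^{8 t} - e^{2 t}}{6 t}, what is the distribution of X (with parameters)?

The MGF M(t) = \frac{e^{8 t} - e^{2 t}}{6 t} is the standard form for the Uniform distribution.
Comparing with the known MGF formula identifies: Uniform(2, 8)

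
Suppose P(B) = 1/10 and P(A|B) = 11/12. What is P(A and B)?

By definition, P(A|B) = P(A ∩ B) / P(B)
So P(A ∩ B) = P(A|B) × P(B)
= 11/12 × 1/10
= 11/120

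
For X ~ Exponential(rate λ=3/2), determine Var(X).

For X ~ Exponential(rate λ=3/2):
Var(X) = \frac{4}{9}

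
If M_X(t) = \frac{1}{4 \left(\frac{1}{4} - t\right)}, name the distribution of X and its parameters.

The MGF M(t) = \frac{1}{4 \left(\frac{1}{4} - t\right)} is the standard form for the Exponential distribution.
Comparing with the known MGF formula identifies: Exponential(rate λ=1/4)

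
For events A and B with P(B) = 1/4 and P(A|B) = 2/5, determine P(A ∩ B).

By definition, P(A|B) = P(A ∩ B) / P(B)
So P(A ∩ B) = P(A|B) × P(B)
= 2/5 × 1/4
= 1/10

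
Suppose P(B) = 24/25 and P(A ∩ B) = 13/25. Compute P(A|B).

P(A|B) = P(A ∩ B) / P(B)
= (13/25) / (24/25)
= 13/24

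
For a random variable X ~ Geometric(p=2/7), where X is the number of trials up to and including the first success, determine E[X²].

Using the identity E[X²] = Var(X) + (E[X])²:
E[X] = \frac{7}{2}
Var(X) = \frac{35}{4}
E[X²] = \frac{35}{4} + (\frac{7}{2})²
= 21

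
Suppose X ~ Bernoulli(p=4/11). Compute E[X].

For X ~ Bernoulli(p=4/11), the expected value is:
E[X] = \frac{4}{11}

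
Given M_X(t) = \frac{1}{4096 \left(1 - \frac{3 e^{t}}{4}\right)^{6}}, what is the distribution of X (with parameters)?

The MGF M(t) = \frac{1}{4096 \left(1 - \frac{3 e^{t}}{4}\right)^{6}} is the standard form for the NegativeBinomial distribution.
Comparing with the known MGF formula identifies: NegBin(r=6, p=1/4), X = failures before r-th success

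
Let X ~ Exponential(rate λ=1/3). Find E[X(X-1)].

E[X(X-1)] = E[X² - X] = E[X²] - E[X]
E[X] = 3
E[X²] = Var(X) + (E[X])² = 9 + (3)² = 18
E[X(X-1)] = 18 - 3 = 15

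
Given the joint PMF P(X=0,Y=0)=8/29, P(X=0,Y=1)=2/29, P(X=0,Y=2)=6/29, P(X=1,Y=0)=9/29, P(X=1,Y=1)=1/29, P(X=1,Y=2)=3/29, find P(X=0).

P(X=0) = P(X=0,Y=0) + P(X=0,Y=1) + P(X=0,Y=2)
= 8/29 + 2/29 + 6/29
= 16/29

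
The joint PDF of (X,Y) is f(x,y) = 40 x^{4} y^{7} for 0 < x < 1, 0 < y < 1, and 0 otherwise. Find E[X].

E[X] = ∫_0^1 ∫_0^1 x × f(x,y) dy dx
= ∫_0^1 ∫_0^1 x × (40 x^{4} y^{7}) dy dx
= \frac{5}{6}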